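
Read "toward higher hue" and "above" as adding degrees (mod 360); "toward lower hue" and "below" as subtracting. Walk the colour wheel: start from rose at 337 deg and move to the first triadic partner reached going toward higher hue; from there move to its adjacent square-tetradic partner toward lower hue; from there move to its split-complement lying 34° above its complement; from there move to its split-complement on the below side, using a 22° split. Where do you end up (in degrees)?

19°

+120° (triadic ↑): 337 + 120 = 457 → 457 − 360 = 97°
−90° (square ↓): 97 − 90 = 7°
+214° (split-comp 34° ↑): 7 + 214 = 221°
+158° (split-comp 22° ↓): 221 + 158 = 379 → 379 − 360 = 19°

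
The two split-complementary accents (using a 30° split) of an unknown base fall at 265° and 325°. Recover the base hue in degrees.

115°

The accents sit 30° either side of the complement, so the complement is their short-arc midpoint on the wheel.
Short-arc midpoint of 265° and 325°: 295°.
Base is 180° from the complement: 295 − 180 = 115°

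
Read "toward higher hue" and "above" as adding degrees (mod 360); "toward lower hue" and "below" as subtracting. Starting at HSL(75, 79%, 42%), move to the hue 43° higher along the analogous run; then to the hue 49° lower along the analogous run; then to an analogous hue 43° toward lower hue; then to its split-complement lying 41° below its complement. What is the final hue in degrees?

165°

analog 43° ↑ +43°: 75 + 43 = 118°
analog 49° ↓ −49°: 118 − 49 = 69°
analog 43° ↓ −43°: 69 − 43 = 26°
split-comp 41° ↓ +139°: 26 + 139 = 165°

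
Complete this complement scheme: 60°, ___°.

240°

The complement sits 180° across the wheel.
The full set through 60° is {60°, 240°}.
Given {60°}, the missing hue is 240°.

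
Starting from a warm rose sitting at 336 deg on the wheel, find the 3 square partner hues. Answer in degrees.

66°, 156° and 246°

336 + 90 = 426 → 426 − 360 = 66°
336 + 180 = 516 → 516 − 360 = 156°
336 + 270 = 606 → 606 − 360 = 246°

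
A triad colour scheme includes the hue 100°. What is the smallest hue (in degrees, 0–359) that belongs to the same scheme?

A triad places three hues 120° apart.
The full set through 100° is {100°, 220°, 340°}.

100°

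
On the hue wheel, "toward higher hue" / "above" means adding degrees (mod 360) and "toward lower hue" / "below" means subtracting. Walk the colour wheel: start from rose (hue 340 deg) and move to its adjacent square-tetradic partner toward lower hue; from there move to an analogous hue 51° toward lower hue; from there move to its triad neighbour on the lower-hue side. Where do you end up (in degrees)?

79°

square ↓ −90°: 340 − 90 = 250°
analog 51° ↓ −51°: 250 − 51 = 199°
triadic ↓ −120°: 199 − 120 = 79°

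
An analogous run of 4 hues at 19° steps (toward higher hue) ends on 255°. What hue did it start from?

3 steps of 19° (toward higher hue) give a net shift of +57°.
Start = end − shift: 255 − 57 = 198°

198°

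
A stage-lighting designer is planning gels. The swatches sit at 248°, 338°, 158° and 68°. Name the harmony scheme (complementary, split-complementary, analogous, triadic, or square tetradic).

square tetradic

Sort the hues: 68°, 158°, 248°, 338°.
Successive gaps around the wheel: 90°, 90°, 90°, 90°.
Four hues every 90° form a square tetradic scheme.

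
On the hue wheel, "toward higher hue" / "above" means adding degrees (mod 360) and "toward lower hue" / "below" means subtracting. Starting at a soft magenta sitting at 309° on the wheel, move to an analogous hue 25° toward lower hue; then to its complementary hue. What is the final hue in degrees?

−25° (analog 25° ↓): 309 − 25 = 284°
+180° (complement): 284 + 180 = 464 → 464 − 360 = 104°

104°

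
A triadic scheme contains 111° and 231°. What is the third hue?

A triad spaces three hues 120° apart.
The full set is {111°, 231°, 351°}.

351°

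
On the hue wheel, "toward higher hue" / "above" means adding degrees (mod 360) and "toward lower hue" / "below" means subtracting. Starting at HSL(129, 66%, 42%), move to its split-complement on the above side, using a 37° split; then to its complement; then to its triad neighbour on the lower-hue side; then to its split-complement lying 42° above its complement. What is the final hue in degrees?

268°

split-comp 37° ↑ +217°: 129 + 217 = 346°
complement +180°: 346 + 180 = 526 → 526 − 360 = 166°
triadic ↓ −120°: 166 − 120 = 46°
split-comp 42° ↑ +222°: 46 + 222 = 268°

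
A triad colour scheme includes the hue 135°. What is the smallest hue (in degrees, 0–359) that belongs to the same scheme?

15°

A triad places three hues 120° apart.
The full set through 135° is {15°, 135°, 255°}.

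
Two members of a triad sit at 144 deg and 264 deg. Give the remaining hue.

24°

A triad spaces three hues 120° apart.
The full set is {24°, 144°, 264°}.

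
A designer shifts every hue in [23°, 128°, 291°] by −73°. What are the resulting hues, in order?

310°, 55°, 218°

23 − 73 = -50 → -50 + 360 = 310°
128 − 73 = 55°
291 − 73 = 218°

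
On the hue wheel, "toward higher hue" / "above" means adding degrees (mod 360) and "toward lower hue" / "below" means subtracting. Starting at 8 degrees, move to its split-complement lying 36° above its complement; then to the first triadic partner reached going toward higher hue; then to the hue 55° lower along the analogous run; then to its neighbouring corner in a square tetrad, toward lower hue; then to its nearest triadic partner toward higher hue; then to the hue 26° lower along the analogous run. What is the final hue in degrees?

8 + 216 = 224°   (split-comp 36° ↑)
224 + 120 = 344°   (triadic ↑)
344 − 55 = 289°   (analog 55° ↓)
289 − 90 = 199°   (square ↓)
199 + 120 = 319°   (triadic ↑)
319 − 26 = 293°   (analog 26° ↓)

293°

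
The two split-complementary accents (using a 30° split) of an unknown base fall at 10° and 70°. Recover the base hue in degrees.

The accents sit 30° either side of the complement, so the complement is their short-arc midpoint on the wheel.
Short-arc midpoint of 10° and 70°: 40°.
Base is 180° from the complement: 40 − 180 = -140 → -140 + 360 = 220°

220°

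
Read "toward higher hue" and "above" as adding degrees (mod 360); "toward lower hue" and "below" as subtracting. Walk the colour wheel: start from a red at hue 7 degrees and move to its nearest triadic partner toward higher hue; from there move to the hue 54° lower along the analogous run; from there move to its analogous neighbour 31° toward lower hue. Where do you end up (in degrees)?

42°

triadic ↑ +120°: 7 + 120 = 127°
analog 54° ↓ −54°: 127 − 54 = 73°
analog 31° ↓ −31°: 73 − 31 = 42°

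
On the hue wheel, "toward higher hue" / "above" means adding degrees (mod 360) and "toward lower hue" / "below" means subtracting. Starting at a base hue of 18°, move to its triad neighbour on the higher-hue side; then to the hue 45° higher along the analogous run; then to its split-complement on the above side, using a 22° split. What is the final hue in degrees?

triadic ↑ +120°: 18 + 120 = 138°
analog 45° ↑ +45°: 138 + 45 = 183°
split-comp 22° ↑ +202°: 183 + 202 = 385 → 385 − 360 = 25°

25°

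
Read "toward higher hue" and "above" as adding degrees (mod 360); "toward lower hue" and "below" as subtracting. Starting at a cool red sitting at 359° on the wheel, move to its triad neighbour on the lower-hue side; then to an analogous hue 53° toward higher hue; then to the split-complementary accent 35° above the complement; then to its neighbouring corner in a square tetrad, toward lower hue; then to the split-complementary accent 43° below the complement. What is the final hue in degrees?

359 − 120 = 239°   (triadic ↓)
239 + 53 = 292°   (analog 53° ↑)
292 + 215 = 507 → 507 − 360 = 147°   (split-comp 35° ↑)
147 − 90 = 57°   (square ↓)
57 + 137 = 194°   (split-comp 43° ↓)

194°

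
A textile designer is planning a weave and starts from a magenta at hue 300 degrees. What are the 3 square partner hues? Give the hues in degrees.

30°, 120°, and 210°

300 + 90 = 390 → 390 − 360 = 30°
300 + 180 = 480 → 480 − 360 = 120°
300 + 270 = 570 → 570 − 360 = 210°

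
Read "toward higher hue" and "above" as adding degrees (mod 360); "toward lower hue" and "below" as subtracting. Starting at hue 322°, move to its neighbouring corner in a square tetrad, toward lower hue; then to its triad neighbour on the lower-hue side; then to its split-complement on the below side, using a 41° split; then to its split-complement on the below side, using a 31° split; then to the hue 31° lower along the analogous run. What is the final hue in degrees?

9°

square ↓ −90°: 322 − 90 = 232°
triadic ↓ −120°: 232 − 120 = 112°
split-comp 41° ↓ +139°: 112 + 139 = 251°
split-comp 31° ↓ +149°: 251 + 149 = 400 → 400 − 360 = 40°
analog 31° ↓ −31°: 40 − 31 = 9°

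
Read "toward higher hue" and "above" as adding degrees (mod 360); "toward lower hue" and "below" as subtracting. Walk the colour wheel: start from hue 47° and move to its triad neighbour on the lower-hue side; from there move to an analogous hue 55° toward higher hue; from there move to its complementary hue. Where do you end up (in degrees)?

162°

triadic ↓ −120°: 47 − 120 = -73 → -73 + 360 = 287°
analog 55° ↑ +55°: 287 + 55 = 342°
complement +180°: 342 + 180 = 522 → 522 − 360 = 162°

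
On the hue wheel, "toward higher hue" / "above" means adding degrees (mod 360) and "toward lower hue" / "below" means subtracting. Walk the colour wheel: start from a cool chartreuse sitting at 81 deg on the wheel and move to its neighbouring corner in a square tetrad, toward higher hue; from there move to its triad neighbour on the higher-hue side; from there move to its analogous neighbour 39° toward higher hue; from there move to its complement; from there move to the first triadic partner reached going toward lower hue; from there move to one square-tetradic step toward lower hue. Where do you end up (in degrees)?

300°

81 + 90 = 171°   (square ↑)
171 + 120 = 291°   (triadic ↑)
291 + 39 = 330°   (analog 39° ↑)
330 + 180 = 510 → 510 − 360 = 150°   (complement)
150 − 120 = 30°   (triadic ↓)
30 − 90 = -60 → -60 + 360 = 300°   (square ↓)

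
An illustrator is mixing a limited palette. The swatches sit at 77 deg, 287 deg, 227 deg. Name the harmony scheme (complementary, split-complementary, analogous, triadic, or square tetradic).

split-complementary

Sort the hues: 77°, 227°, 287°.
Successive gaps around the wheel: 150°, 60°, 150°.
Two 150° gaps and one 60° gap — a base hue opposite a pair of accents 30° either side of its complement — is the split-complementary pattern.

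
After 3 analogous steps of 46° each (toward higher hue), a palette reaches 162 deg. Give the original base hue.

24°

3 steps of 46° (toward higher hue) give a net shift of +138°.
Start = end − shift: 162 − 138 = 24°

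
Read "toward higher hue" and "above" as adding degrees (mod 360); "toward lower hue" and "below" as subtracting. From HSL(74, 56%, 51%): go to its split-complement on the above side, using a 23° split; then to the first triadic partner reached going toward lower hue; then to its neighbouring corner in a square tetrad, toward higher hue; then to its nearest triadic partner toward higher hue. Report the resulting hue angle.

7°

split-comp 23° ↑ +203°: 74 + 203 = 277°
triadic ↓ −120°: 277 − 120 = 157°
square ↑ +90°: 157 + 90 = 247°
triadic ↑ +120°: 247 + 120 = 367 → 367 − 360 = 7°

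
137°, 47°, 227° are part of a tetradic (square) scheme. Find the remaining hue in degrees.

317°

A square tetradic scheme places four hues every 90°.
The full set through 47° is {47°, 137°, 227°, 317°}.
Given {47°, 137°, 227°}, the missing hue is 317°.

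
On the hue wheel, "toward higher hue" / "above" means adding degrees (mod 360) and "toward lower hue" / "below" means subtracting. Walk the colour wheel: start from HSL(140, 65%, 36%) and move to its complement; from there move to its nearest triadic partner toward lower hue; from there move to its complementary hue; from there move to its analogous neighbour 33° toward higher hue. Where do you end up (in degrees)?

53°

+180° (complement): 140 + 180 = 320°
−120° (triadic ↓): 320 − 120 = 200°
+180° (complement): 200 + 180 = 380 → 380 − 360 = 20°
+33° (analog 33° ↑): 20 + 33 = 53°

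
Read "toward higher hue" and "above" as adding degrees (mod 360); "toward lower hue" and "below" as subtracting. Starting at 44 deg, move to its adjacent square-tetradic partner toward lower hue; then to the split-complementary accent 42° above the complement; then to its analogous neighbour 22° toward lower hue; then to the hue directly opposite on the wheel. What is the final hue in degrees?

334°

square ↓ −90°: 44 − 90 = -46 → -46 + 360 = 314°
split-comp 42° ↑ +222°: 314 + 222 = 536 → 536 − 360 = 176°
analog 22° ↓ −22°: 176 − 22 = 154°
complement +180°: 154 + 180 = 334°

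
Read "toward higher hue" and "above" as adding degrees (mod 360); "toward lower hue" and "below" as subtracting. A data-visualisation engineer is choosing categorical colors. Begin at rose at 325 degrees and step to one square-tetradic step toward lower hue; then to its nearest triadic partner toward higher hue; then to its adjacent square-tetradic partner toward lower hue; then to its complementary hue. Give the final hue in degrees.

85°

325 − 90 = 235°   (square ↓)
235 + 120 = 355°   (triadic ↑)
355 − 90 = 265°   (square ↓)
265 + 180 = 445 → 445 − 360 = 85°   (complement)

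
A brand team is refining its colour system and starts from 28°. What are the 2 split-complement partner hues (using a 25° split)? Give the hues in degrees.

Split-complementary hues sit 25° either side of the complement.
Complement of 28°: 28 + 180 = 208°
208 − 25 = 183°
208 + 25 = 233°

183° and 233°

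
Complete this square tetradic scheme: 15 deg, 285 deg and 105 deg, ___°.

A square tetradic scheme places four hues every 90°.
The full set through 15° is {15°, 105°, 195°, 285°}.
Given {15°, 105°, 285°}, the missing hue is 195°.

195°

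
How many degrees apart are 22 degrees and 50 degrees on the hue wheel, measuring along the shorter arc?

28°

|22 − 50| = 28.
28 ≤ 180, so the shorter arc is 28°.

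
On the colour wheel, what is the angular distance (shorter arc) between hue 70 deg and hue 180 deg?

|70 − 180| = 110.
110 ≤ 180, so the shorter arc is 110°.

110°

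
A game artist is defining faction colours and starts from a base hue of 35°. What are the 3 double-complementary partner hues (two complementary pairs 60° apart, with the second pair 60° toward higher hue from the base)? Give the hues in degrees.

95°, 215°, and 275°

A rectangular tetradic uses two complementary pairs 60° apart: offsets 0°, 60°, 180°, 240°.
35 + 60 = 95°
35 + 180 = 215°
35 + 240 = 275°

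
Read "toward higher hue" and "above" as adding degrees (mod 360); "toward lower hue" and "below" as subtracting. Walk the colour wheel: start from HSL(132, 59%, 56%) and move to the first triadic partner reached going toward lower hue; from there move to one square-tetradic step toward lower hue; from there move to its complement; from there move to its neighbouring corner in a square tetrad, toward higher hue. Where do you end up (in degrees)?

132 − 120 = 12°   (triadic ↓)
12 − 90 = -78 → -78 + 360 = 282°   (square ↓)
282 + 180 = 462 → 462 − 360 = 102°   (complement)
102 + 90 = 192°   (square ↑)

192°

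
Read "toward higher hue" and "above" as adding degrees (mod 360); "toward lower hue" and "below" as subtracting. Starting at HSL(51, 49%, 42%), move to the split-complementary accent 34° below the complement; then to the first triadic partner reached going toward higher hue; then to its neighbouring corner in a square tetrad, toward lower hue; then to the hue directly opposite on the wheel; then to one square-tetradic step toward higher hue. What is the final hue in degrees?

split-comp 34° ↓ +146°: 51 + 146 = 197°
triadic ↑ +120°: 197 + 120 = 317°
square ↓ −90°: 317 − 90 = 227°
complement +180°: 227 + 180 = 407 → 407 − 360 = 47°
square ↑ +90°: 47 + 90 = 137°

137°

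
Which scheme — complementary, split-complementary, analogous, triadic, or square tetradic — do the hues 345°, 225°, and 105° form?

Sort the hues: 105°, 225°, 345°.
Successive gaps around the wheel: 120°, 120°, 120°.
Three hues equally spaced 120° apart form a triad.

triadic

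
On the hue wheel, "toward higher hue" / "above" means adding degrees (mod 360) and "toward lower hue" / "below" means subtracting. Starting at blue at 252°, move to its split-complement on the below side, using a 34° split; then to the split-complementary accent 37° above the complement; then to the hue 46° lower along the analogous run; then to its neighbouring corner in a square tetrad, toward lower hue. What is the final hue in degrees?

252 + 146 = 398 → 398 − 360 = 38°   (split-comp 34° ↓)
38 + 217 = 255°   (split-comp 37° ↑)
255 − 46 = 209°   (analog 46° ↓)
209 − 90 = 119°   (square ↓)

119°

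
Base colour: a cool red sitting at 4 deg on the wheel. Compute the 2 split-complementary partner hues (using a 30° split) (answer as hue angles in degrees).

Split-complementary hues sit 30° either side of the complement.
Complement of 4 deg: 4 + 180 = 184°
184 − 30 = 154°
184 + 30 = 214°

154° and 214°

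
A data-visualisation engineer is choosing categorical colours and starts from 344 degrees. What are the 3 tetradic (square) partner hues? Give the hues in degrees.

A square tetradic scheme places four hues every 90°.
344 + 90 = 434 → 434 − 360 = 74°
344 + 180 = 524 → 524 − 360 = 164°
344 + 270 = 614 → 614 − 360 = 254°

74°, 164°, 254°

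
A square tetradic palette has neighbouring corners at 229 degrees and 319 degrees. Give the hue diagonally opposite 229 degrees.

A square tetradic scheme places four hues 90° apart; opposite corners are 180° apart.
229 + 180 = 409 → 409 − 360 = 49°

49°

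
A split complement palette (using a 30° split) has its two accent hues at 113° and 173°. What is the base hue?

323°

The accents sit 30° either side of the complement, so the complement is their short-arc midpoint on the wheel.
Short-arc midpoint of 113° and 173°: 143°.
Base is 180° from the complement: 143 − 180 = -37 → -37 + 360 = 323°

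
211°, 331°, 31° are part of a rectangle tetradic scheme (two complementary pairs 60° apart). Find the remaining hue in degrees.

151°

A rectangular tetradic uses two complementary pairs 60° apart: offsets 0°, 60°, 180°, 240°.
Among {31°, 211°, 331°}, 31° and 211° are a 180° pair.
The remaining hue 331° needs its own complement: 331 + 180 = 511 → 511 − 360 = 151°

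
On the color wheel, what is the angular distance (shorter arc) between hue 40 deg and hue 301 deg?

99°

|40 − 301| = 261.
The shorter arc is 360 − 261 = 99°.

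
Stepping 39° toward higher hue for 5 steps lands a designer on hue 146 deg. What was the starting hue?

311°

5 steps of 39° (toward higher hue) give a net shift of +195°.
Start = end − shift: 146 − 195 = -49 → -49 + 360 = 311°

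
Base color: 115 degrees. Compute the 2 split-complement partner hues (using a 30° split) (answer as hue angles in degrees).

Split-complementary hues sit 30° either side of the complement.
Complement of 115 degrees: 115 + 180 = 295°
295 − 30 = 265°
295 + 30 = 325°

265° and 325°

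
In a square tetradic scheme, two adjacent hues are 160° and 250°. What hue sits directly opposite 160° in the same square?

A square tetradic scheme places four hues 90° apart; opposite corners are 180° apart.
160 + 180 = 340°

340°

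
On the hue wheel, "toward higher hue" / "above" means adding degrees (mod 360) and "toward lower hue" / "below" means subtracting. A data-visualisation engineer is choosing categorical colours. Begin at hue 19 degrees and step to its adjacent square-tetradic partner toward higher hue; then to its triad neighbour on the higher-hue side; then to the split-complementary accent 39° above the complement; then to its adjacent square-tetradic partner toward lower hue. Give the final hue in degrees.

square ↑ +90°: 19 + 90 = 109°
triadic ↑ +120°: 109 + 120 = 229°
split-comp 39° ↑ +219°: 229 + 219 = 448 → 448 − 360 = 88°
square ↓ −90°: 88 − 90 = -2 → -2 + 360 = 358°

358°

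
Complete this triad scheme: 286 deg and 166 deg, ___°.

A triad places three hues 120° apart.
The full set through 166° is {46°, 166°, 286°}.
Given {166°, 286°}, the missing hue is 46°.

46°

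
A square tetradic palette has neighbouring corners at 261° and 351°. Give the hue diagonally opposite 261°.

A square tetradic scheme places four hues 90° apart; opposite corners are 180° apart.
261 + 180 = 441 → 441 − 360 = 81°

81°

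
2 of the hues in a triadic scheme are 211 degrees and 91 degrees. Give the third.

331°

A triad places three hues 120° apart.
The full set through 91° is {91°, 211°, 331°}.
Given {91°, 211°}, the missing hue is 331°.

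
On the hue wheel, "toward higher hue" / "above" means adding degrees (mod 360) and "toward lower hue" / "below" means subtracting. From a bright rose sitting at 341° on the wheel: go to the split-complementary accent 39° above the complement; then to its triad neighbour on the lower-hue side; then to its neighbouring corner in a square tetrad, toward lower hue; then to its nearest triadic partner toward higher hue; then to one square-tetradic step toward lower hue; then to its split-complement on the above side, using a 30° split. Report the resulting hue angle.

230°

+219° (split-comp 39° ↑): 341 + 219 = 560 → 560 − 360 = 200°
−120° (triadic ↓): 200 − 120 = 80°
−90° (square ↓): 80 − 90 = -10 → -10 + 360 = 350°
+120° (triadic ↑): 350 + 120 = 470 → 470 − 360 = 110°
−90° (square ↓): 110 − 90 = 20°
+210° (split-comp 30° ↑): 20 + 210 = 230°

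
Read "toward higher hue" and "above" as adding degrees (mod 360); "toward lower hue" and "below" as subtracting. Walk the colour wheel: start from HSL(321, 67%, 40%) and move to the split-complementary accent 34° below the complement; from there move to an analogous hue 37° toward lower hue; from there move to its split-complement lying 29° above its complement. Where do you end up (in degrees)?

+146° (split-comp 34° ↓): 321 + 146 = 467 → 467 − 360 = 107°
−37° (analog 37° ↓): 107 − 37 = 70°
+209° (split-comp 29° ↑): 70 + 209 = 279°

279°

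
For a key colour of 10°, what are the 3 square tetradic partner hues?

100°, 190°, 280°

A square tetradic scheme places four hues every 90°.
10 + 90 = 100°
10 + 180 = 190°
10 + 270 = 280°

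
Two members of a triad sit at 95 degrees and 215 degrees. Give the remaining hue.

335°

A triad spaces three hues 120° apart.
The full set is {95°, 215°, 335°}.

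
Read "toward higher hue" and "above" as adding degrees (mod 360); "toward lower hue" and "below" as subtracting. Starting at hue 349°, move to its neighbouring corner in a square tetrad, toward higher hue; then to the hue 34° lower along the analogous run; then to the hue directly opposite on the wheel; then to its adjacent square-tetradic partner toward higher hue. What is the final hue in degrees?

349 + 90 = 439 → 439 − 360 = 79°   (square ↑)
79 − 34 = 45°   (analog 34° ↓)
45 + 180 = 225°   (complement)
225 + 90 = 315°   (square ↑)

315°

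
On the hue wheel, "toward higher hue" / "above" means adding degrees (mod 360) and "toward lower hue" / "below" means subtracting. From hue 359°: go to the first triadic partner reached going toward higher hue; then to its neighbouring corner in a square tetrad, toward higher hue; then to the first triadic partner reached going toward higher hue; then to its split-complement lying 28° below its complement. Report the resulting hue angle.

121°

triadic ↑ +120°: 359 + 120 = 479 → 479 − 360 = 119°
square ↑ +90°: 119 + 90 = 209°
triadic ↑ +120°: 209 + 120 = 329°
split-comp 28° ↓ +152°: 329 + 152 = 481 → 481 − 360 = 121°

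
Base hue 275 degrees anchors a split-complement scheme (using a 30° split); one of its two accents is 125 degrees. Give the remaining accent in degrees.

Split-complementary hues sit 30° either side of the complement.
Complement of the base 275°: 275 + 180 = 455 → 455 − 360 = 95°
The given accent 125° is 30° one side of 95°; the other accent sits 30° the other side: 95 − 30 = 65°

65°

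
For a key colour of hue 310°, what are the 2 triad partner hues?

A triad places three hues 120° apart.
310 + 120 = 430 → 430 − 360 = 70°
310 + 240 = 550 → 550 − 360 = 190°

70° and 190°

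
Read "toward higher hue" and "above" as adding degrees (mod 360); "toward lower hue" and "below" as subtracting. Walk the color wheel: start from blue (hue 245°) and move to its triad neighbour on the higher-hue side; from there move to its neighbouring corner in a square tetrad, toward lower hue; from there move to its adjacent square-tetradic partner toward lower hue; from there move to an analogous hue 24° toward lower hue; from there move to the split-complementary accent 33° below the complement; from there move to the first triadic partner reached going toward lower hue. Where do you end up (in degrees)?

188°

+120° (triadic ↑): 245 + 120 = 365 → 365 − 360 = 5°
−90° (square ↓): 5 − 90 = -85 → -85 + 360 = 275°
−90° (square ↓): 275 − 90 = 185°
−24° (analog 24° ↓): 185 − 24 = 161°
+147° (split-comp 33° ↓): 161 + 147 = 308°
−120° (triadic ↓): 308 − 120 = 188°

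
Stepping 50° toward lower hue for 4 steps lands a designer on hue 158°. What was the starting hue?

358°

4 steps of 50° (toward lower hue) give a net shift of −200°.
Start = end − shift: 158 + 200 = 358°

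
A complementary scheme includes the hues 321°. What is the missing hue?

The complement sits 180° across the wheel.
The full set through 321° is {141°, 321°}.
Given {321°}, the missing hue is 141°.

141°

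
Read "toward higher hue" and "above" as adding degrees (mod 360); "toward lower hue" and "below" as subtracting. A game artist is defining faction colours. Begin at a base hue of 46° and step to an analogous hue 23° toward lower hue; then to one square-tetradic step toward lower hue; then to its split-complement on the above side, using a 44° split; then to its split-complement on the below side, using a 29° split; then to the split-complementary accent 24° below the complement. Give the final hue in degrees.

analog 23° ↓ −23°: 46 − 23 = 23°
square ↓ −90°: 23 − 90 = -67 → -67 + 360 = 293°
split-comp 44° ↑ +224°: 293 + 224 = 517 → 517 − 360 = 157°
split-comp 29° ↓ +151°: 157 + 151 = 308°
split-comp 24° ↓ +156°: 308 + 156 = 464 → 464 − 360 = 104°

104°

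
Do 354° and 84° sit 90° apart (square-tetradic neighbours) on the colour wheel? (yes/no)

yes

Angular distance: |354 − 84| = 270; shorter arc = 360 − 270 = 90°.
90° apart (square-tetradic neighbours) requires 90°.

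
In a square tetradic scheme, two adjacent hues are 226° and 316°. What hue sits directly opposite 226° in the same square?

A square tetradic scheme places four hues 90° apart; opposite corners are 180° apart.
226 + 180 = 406 → 406 − 360 = 46°

46°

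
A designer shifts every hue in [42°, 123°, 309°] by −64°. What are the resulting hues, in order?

338°, 59°, 245°

42 − 64 = -22 → -22 + 360 = 338°
123 − 64 = 59°
309 − 64 = 245°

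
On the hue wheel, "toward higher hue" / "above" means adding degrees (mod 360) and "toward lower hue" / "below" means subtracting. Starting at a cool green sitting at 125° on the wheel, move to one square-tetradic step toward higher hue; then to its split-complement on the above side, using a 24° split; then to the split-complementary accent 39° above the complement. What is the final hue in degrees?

+90° (square ↑): 125 + 90 = 215°
+204° (split-comp 24° ↑): 215 + 204 = 419 → 419 − 360 = 59°
+219° (split-comp 39° ↑): 59 + 219 = 278°

278°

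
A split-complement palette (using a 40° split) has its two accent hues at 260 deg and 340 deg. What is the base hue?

The accents sit 40° either side of the complement, so the complement is their short-arc midpoint on the wheel.
Short-arc midpoint of 260° and 340°: 300°.
Base is 180° from the complement: 300 − 180 = 120°

120°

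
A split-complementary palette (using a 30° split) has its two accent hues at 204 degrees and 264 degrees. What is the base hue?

The accents sit 30° either side of the complement, so the complement is their short-arc midpoint on the wheel.
Short-arc midpoint of 204° and 264°: 234°.
Base is 180° from the complement: 234 − 180 = 54°

54°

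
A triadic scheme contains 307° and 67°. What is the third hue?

187°

A triad spaces three hues 120° apart.
The full set is {67°, 187°, 307°}.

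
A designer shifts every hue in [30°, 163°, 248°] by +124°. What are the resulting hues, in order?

30 + 124 = 154°
163 + 124 = 287°
248 + 124 = 372 → 372 − 360 = 12°

154°, 287°, 12°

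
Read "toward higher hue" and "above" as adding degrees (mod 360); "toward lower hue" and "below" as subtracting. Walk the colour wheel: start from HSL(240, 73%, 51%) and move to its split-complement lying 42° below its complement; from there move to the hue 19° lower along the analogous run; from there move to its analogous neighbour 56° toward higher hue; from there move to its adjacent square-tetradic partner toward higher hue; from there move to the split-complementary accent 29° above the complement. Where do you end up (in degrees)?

+138° (split-comp 42° ↓): 240 + 138 = 378 → 378 − 360 = 18°
−19° (analog 19° ↓): 18 − 19 = -1 → -1 + 360 = 359°
+56° (analog 56° ↑): 359 + 56 = 415 → 415 − 360 = 55°
+90° (square ↑): 55 + 90 = 145°
+209° (split-comp 29° ↑): 145 + 209 = 354°

354°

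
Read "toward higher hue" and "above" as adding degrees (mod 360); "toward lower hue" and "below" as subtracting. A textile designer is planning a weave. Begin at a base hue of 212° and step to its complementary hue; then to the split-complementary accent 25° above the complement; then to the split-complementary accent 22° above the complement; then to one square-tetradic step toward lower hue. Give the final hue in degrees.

349°

+180° (complement): 212 + 180 = 392 → 392 − 360 = 32°
+205° (split-comp 25° ↑): 32 + 205 = 237°
+202° (split-comp 22° ↑): 237 + 202 = 439 → 439 − 360 = 79°
−90° (square ↓): 79 − 90 = -11 → -11 + 360 = 349°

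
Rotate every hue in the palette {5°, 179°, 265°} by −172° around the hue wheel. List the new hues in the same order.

5 − 172 = -167 → -167 + 360 = 193°
179 − 172 = 7°
265 − 172 = 93°

193°, 7°, 93°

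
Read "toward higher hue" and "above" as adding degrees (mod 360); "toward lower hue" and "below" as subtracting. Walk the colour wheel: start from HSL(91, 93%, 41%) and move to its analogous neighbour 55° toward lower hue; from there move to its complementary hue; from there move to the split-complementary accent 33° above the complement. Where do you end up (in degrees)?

analog 55° ↓ −55°: 91 − 55 = 36°
complement +180°: 36 + 180 = 216°
split-comp 33° ↑ +213°: 216 + 213 = 429 → 429 − 360 = 69°

69°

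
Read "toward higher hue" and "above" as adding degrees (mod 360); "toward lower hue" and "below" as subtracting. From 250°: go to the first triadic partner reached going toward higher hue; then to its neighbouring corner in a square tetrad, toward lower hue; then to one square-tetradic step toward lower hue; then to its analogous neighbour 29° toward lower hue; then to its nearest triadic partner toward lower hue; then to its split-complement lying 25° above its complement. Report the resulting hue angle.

246°

250 + 120 = 370 → 370 − 360 = 10°   (triadic ↑)
10 − 90 = -80 → -80 + 360 = 280°   (square ↓)
280 − 90 = 190°   (square ↓)
190 − 29 = 161°   (analog 29° ↓)
161 − 120 = 41°   (triadic ↓)
41 + 205 = 246°   (split-comp 25° ↑)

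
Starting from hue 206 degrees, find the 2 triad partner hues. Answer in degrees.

A triad places three hues 120° apart.
206 + 120 = 326°
206 + 240 = 446 → 446 − 360 = 86°

326° and 86°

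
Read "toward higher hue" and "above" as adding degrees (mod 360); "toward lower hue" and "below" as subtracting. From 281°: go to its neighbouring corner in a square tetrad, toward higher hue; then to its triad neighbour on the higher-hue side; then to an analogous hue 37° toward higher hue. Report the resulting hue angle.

168°

square ↑ +90°: 281 + 90 = 371 → 371 − 360 = 11°
triadic ↑ +120°: 11 + 120 = 131°
analog 37° ↑ +37°: 131 + 37 = 168°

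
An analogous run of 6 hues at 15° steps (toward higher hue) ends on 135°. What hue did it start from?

60°

5 steps of 15° (toward higher hue) give a net shift of +75°.
Start = end − shift: 135 − 75 = 60°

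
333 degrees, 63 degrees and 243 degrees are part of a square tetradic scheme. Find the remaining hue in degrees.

A square tetradic scheme places four hues every 90°.
The full set through 63° is {63°, 153°, 243°, 333°}.
Given {63°, 243°, 333°}, the missing hue is 153°.

153°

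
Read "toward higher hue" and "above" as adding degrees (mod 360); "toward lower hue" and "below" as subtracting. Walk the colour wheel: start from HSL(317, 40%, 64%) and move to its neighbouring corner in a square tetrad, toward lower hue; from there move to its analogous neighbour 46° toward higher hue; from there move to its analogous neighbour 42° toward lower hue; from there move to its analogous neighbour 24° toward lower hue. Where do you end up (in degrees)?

207°

317 − 90 = 227°   (square ↓)
227 + 46 = 273°   (analog 46° ↑)
273 − 42 = 231°   (analog 42° ↓)
231 − 24 = 207°   (analog 24° ↓)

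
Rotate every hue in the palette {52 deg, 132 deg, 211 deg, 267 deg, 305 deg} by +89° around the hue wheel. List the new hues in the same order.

52 + 89 = 141°
132 + 89 = 221°
211 + 89 = 300°
267 + 89 = 356°
305 + 89 = 394 → 394 − 360 = 34°

141°, 221°, 300°, 356°, 34°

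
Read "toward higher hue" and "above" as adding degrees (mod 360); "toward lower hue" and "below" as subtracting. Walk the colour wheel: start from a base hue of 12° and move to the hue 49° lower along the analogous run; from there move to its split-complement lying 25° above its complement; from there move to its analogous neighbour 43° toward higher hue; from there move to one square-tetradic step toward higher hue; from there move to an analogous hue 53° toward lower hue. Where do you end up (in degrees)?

248°

analog 49° ↓ −49°: 12 − 49 = -37 → -37 + 360 = 323°
split-comp 25° ↑ +205°: 323 + 205 = 528 → 528 − 360 = 168°
analog 43° ↑ +43°: 168 + 43 = 211°
square ↑ +90°: 211 + 90 = 301°
analog 53° ↓ −53°: 301 − 53 = 248°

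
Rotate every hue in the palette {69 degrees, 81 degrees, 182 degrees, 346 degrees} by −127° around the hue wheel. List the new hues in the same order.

69 − 127 = -58 → -58 + 360 = 302°
81 − 127 = -46 → -46 + 360 = 314°
182 − 127 = 55°
346 − 127 = 219°

302°, 314°, 55°, 219°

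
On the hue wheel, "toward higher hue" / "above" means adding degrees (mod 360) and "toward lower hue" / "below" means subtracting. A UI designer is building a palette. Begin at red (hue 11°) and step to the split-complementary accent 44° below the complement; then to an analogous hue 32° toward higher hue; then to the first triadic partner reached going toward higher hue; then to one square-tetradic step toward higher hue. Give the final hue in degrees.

split-comp 44° ↓ +136°: 11 + 136 = 147°
analog 32° ↑ +32°: 147 + 32 = 179°
triadic ↑ +120°: 179 + 120 = 299°
square ↑ +90°: 299 + 90 = 389 → 389 − 360 = 29°

29°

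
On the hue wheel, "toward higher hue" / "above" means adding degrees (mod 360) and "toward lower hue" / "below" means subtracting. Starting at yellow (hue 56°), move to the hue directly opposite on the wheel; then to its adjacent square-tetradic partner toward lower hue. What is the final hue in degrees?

146°

+180° (complement): 56 + 180 = 236°
−90° (square ↓): 236 − 90 = 146°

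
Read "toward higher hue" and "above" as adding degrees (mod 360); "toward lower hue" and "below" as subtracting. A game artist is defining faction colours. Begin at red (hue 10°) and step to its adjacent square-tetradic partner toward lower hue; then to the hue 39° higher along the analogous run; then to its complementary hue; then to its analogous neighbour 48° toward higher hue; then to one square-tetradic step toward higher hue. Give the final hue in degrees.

square ↓ −90°: 10 − 90 = -80 → -80 + 360 = 280°
analog 39° ↑ +39°: 280 + 39 = 319°
complement +180°: 319 + 180 = 499 → 499 − 360 = 139°
analog 48° ↑ +48°: 139 + 48 = 187°
square ↑ +90°: 187 + 90 = 277°

277°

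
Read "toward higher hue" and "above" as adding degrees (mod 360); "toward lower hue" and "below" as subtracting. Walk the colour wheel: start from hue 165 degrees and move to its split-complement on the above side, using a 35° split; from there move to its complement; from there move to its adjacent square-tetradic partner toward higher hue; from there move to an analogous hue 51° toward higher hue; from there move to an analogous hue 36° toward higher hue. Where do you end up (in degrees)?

17°

+215° (split-comp 35° ↑): 165 + 215 = 380 → 380 − 360 = 20°
+180° (complement): 20 + 180 = 200°
+90° (square ↑): 200 + 90 = 290°
+51° (analog 51° ↑): 290 + 51 = 341°
+36° (analog 36° ↑): 341 + 36 = 377 → 377 − 360 = 17°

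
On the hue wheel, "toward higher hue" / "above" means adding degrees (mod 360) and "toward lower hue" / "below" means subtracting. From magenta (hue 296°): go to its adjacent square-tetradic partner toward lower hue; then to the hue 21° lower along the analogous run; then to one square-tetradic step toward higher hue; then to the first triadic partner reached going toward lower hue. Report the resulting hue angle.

155°

square ↓ −90°: 296 − 90 = 206°
analog 21° ↓ −21°: 206 − 21 = 185°
square ↑ +90°: 185 + 90 = 275°
triadic ↓ −120°: 275 − 120 = 155°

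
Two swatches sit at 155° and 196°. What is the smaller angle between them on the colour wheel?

41°

|155 − 196| = 41.
41 ≤ 180, so the shorter arc is 41°.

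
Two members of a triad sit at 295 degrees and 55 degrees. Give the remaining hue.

A triad spaces three hues 120° apart.
The full set is {55°, 175°, 295°}.

175°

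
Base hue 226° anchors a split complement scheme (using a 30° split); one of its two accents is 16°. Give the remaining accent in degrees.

76°

Split-complementary hues sit 30° either side of the complement.
Complement of the base 226°: 226 + 180 = 406 → 406 − 360 = 46°
The given accent 16° is 30° one side of 46°; the other accent sits 30° the other side: 46 + 30 = 76°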